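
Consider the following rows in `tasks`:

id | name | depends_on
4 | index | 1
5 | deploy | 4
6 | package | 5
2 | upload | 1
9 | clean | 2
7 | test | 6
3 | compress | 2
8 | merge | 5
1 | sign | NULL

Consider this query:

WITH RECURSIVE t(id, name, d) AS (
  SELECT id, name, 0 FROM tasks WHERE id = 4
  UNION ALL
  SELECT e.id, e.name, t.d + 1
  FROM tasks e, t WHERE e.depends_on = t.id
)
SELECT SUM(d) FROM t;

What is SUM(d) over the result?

8

Base: id=4 (index) at d 0.
Iteration 1: rows with depends_on in {4} -> deploy (id 5, d 1).
Iteration 2: rows with depends_on in {5} -> package (id 6, d 2), merge (id 8, d 2).
Iteration 3: rows with depends_on in {6,8} -> test (id 7, d 3).
Iteration 4: no rows with depends_on in {7}; recursion stops.
SUM(d) = 0 + 1 + 2 + 2 + 3 = 8.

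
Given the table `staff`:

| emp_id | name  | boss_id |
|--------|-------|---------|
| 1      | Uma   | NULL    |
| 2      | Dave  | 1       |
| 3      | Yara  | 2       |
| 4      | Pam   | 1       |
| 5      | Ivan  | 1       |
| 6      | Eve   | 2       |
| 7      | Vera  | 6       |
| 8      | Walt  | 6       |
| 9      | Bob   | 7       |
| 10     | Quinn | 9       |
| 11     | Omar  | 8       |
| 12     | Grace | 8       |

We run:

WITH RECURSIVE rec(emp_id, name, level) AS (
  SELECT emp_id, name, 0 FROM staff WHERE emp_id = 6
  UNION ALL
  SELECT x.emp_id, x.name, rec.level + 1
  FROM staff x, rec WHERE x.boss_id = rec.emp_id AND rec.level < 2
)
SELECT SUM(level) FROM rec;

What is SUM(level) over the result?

Base: emp_id=6 (Eve) at level 0.
Iteration 1: rows with boss_id in {6} -> Vera (id 7, level 1), Walt (id 8, level 1).
Iteration 2: rows with boss_id in {7,8} -> Bob (id 9, level 2), Omar (id 11, level 2), Grace (id 12, level 2).
Iteration 3: level < 2 fails for all current rows; recursion stops.
SUM(level) = 0 + 1 + 1 + 2 + 2 + 2 = 8.

8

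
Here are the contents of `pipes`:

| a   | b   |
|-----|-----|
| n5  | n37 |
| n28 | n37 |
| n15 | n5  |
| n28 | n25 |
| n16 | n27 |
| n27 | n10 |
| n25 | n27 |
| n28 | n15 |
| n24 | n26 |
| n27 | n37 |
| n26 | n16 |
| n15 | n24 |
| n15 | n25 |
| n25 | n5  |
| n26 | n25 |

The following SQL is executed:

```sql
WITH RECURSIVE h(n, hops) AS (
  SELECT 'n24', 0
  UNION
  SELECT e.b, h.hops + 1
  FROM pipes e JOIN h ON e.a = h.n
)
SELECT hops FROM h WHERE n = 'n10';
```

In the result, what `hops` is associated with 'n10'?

Base: (n24, hops=0).
Iteration 1: edges from {n24} -> (n26, hops=1).
Iteration 2: edges from {n26} -> (n16, hops=2), (n25, hops=2).
Iteration 3: edges from {n16,n25} -> (n27, hops=3), (n5, hops=3). [UNION drops 1 duplicate row(s)]
Iteration 4: edges from {n27,n5} -> (n10, hops=4), (n37, hops=4). [UNION drops 1 duplicate row(s)]
Iteration 5: no outgoing edges from {n10,n37}; recursion stops.

4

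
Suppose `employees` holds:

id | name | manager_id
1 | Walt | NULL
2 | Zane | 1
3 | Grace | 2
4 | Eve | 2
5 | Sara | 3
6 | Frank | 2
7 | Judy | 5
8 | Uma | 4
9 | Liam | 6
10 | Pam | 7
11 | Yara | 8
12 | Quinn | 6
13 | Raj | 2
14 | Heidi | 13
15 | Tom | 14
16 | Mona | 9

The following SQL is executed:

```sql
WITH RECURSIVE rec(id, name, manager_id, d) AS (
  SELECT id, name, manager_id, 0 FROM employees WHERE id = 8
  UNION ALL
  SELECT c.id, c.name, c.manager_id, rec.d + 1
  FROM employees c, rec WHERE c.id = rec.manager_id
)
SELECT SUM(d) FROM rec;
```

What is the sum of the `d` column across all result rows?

Base: id=8 (Uma), manager_id=4, d 0.
Iteration 1: join on id=4 -> Eve (id 4, manager_id=2, d 1).
Iteration 2: join on id=2 -> Zane (id 2, manager_id=1, d 2).
Iteration 3: join on id=1 -> Walt (id 1, manager_id=NULL, d 3).
Iteration 4: manager_id is NULL; no match; recursion stops.
SUM(d) = 0 + 1 + 2 + 3 = 6.

6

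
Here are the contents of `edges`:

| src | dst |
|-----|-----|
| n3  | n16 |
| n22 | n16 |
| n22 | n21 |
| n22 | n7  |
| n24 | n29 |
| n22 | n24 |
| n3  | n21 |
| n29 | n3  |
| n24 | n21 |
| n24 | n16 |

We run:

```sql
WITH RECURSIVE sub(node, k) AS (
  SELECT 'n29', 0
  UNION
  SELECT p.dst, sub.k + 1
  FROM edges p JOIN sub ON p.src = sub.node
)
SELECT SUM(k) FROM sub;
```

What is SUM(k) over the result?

Base: (n29, k=0).
Iteration 1: edges from {n29} -> (n3, k=1).
Iteration 2: edges from {n3} -> (n16, k=2), (n21, k=2).
Iteration 3: no outgoing edges from {n16,n21}; recursion stops.
SUM(k) = 0 + 1 + 2 + 2 = 5.

5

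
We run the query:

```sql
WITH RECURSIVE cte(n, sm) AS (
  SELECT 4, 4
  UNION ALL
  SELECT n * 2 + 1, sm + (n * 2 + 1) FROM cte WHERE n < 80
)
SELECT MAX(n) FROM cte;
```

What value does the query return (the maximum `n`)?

159

Base: n=4, sm=4.
Iteration 1: 4 < 80 holds -> n = 4 * 2 + 1 = 9, sm = 4 + 9 = 13.
Iteration 2: 9 < 80 holds -> n = 9 * 2 + 1 = 19, sm = 13 + 19 = 32.
Iteration 3: 19 < 80 holds -> n = 19 * 2 + 1 = 39, sm = 32 + 39 = 71.
Iteration 4: 39 < 80 holds -> n = 39 * 2 + 1 = 79, sm = 71 + 79 = 150.
Iteration 5: 79 < 80 holds -> n = 79 * 2 + 1 = 159, sm = 150 + 159 = 309.
Iteration 6: 159 < 80 fails; recursion stops.
n values: 4, 9, 19, 39, 79, 159; the maximum is 159.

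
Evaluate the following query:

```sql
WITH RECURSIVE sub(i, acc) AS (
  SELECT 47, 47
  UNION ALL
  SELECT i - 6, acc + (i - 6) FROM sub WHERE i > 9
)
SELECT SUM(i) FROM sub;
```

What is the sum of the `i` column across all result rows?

208

Base: i=47, acc=47.
Iteration 1: 47 > 9 holds -> i = 47 - 6 = 41, acc = 47 + 41 = 88.
Iteration 2: 41 > 9 holds -> i = 41 - 6 = 35, acc = 88 + 35 = 123.
Iteration 3: 35 > 9 holds -> i = 35 - 6 = 29, acc = 123 + 29 = 152.
Iteration 4: 29 > 9 holds -> i = 29 - 6 = 23, acc = 152 + 23 = 175.
Iteration 5: 23 > 9 holds -> i = 23 - 6 = 17, acc = 175 + 17 = 192.
Iteration 6: 17 > 9 holds -> i = 17 - 6 = 11, acc = 192 + 11 = 203.
Iteration 7: 11 > 9 holds -> i = 11 - 6 = 5, acc = 203 + 5 = 208.
Iteration 8: 5 > 9 fails; recursion stops.
SUM(i) = 47 + 41 + 35 + 29 + 23 + 17 + 11 + 5 = 208.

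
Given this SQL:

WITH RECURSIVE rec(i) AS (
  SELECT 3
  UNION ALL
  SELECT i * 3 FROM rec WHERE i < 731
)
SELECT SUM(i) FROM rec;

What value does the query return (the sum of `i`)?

3279

Base: i=3.
Iteration 1: 3 < 731 holds -> i = 3 * 3 = 9.
Iteration 2: 9 < 731 holds -> i = 9 * 3 = 27.
Iteration 3: 27 < 731 holds -> i = 27 * 3 = 81.
Iteration 4: 81 < 731 holds -> i = 81 * 3 = 243.
Iteration 5: 243 < 731 holds -> i = 243 * 3 = 729.
Iteration 6: 729 < 731 holds -> i = 729 * 3 = 2187.
Iteration 7: 2187 < 731 fails; recursion stops.
SUM(i) = 3 + 9 + 27 + 81 + 243 + 729 + 2187 = 3279.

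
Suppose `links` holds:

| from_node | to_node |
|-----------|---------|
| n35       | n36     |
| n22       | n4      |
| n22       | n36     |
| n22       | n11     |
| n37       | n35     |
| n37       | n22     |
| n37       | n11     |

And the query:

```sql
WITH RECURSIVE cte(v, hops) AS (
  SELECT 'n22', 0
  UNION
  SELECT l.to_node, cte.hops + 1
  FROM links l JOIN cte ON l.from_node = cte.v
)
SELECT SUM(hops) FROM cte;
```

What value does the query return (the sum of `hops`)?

Base: (n22, hops=0).
Iteration 1: edges from {n22} -> (n11, hops=1), (n36, hops=1), (n4, hops=1).
Iteration 2: no outgoing edges from {n11,n36,n4}; recursion stops.
SUM(hops) = 0 + 1 + 1 + 1 = 3.

3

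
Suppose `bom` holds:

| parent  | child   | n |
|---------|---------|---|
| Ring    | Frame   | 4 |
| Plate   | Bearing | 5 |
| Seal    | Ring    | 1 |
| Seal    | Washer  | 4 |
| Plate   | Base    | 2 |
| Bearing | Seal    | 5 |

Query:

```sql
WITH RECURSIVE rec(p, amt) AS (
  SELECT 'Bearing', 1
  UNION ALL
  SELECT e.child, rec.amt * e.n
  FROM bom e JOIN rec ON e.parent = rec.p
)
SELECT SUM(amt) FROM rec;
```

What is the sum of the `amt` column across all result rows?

Base: (Bearing, amt=1).
Iteration 1: components of {Bearing} -> Seal = 1*5 = 5.
Iteration 2: components of {Seal} -> Ring = 5*1 = 5, Washer = 5*4 = 20.
Iteration 3: components of {Ring,Washer} -> Frame = 5*4 = 20.
Iteration 4: no further components; recursion stops.
SUM(amt) = 1 + 5 + 5 + 20 + 20 = 51.

51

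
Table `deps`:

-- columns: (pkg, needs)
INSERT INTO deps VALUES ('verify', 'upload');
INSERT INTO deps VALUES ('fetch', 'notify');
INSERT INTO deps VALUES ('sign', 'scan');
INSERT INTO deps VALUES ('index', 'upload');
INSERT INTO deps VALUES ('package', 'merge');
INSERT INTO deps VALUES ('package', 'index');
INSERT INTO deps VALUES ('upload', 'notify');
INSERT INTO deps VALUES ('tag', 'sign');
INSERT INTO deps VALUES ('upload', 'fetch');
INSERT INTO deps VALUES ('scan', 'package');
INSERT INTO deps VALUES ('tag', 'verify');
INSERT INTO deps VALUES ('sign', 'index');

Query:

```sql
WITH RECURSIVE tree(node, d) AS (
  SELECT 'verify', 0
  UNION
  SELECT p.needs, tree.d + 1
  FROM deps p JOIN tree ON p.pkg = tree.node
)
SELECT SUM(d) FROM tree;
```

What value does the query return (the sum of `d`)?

Base: (verify, d=0).
Iteration 1: edges from {verify} -> (upload, d=1).
Iteration 2: edges from {upload} -> (fetch, d=2), (notify, d=2).
Iteration 3: edges from {fetch,notify} -> (notify, d=3).
Iteration 4: no outgoing edges from {notify}; recursion stops.
SUM(d) = 0 + 1 + 2 + 2 + 3 = 8.

8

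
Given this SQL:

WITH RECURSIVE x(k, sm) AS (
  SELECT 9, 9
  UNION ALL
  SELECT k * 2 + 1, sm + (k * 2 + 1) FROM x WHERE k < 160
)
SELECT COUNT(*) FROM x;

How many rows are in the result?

6

Base: k=9, sm=9.
Iteration 1: 9 < 160 holds -> k = 9 * 2 + 1 = 19, sm = 9 + 19 = 28.
Iteration 2: 19 < 160 holds -> k = 19 * 2 + 1 = 39, sm = 28 + 39 = 67.
Iteration 3: 39 < 160 holds -> k = 39 * 2 + 1 = 79, sm = 67 + 79 = 146.
Iteration 4: 79 < 160 holds -> k = 79 * 2 + 1 = 159, sm = 146 + 159 = 305.
Iteration 5: 159 < 160 holds -> k = 159 * 2 + 1 = 319, sm = 305 + 319 = 624.
Iteration 6: 319 < 160 fails; recursion stops.
Total rows emitted: 6.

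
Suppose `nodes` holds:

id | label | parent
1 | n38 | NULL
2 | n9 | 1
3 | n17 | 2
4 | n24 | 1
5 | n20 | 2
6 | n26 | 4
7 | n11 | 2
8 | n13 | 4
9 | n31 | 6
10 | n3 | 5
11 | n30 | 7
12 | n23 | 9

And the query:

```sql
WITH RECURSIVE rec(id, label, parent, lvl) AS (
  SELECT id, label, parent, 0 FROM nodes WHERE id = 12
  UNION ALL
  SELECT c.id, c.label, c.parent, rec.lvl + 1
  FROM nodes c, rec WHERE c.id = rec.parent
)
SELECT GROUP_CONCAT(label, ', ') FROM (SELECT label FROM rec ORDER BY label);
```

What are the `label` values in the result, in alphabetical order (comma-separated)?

Base: id=12 (n23), parent=9, lvl 0.
Iteration 1: join on id=9 -> n31 (id 9, parent=6, lvl 1).
Iteration 2: join on id=6 -> n26 (id 6, parent=4, lvl 2).
Iteration 3: join on id=4 -> n24 (id 4, parent=1, lvl 3).
Iteration 4: join on id=1 -> n38 (id 1, parent=NULL, lvl 4).
Iteration 5: parent is NULL; no match; recursion stops.

n23, n24, n26, n31, n38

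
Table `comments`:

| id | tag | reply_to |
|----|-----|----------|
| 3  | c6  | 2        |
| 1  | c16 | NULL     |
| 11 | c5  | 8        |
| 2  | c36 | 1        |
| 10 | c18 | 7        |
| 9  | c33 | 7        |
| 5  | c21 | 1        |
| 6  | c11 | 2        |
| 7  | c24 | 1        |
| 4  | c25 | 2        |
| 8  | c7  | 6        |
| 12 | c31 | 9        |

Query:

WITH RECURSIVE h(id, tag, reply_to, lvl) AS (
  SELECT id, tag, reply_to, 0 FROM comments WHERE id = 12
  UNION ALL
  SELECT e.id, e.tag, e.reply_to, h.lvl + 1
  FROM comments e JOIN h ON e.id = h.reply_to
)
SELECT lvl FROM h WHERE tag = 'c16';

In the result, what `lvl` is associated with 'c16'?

Base: id=12 (c31), reply_to=9, lvl 0.
Iteration 1: join on id=9 -> c33 (id 9, reply_to=7, lvl 1).
Iteration 2: join on id=7 -> c24 (id 7, reply_to=1, lvl 2).
Iteration 3: join on id=1 -> c16 (id 1, reply_to=NULL, lvl 3).
Iteration 4: reply_to is NULL; no match; recursion stops.

3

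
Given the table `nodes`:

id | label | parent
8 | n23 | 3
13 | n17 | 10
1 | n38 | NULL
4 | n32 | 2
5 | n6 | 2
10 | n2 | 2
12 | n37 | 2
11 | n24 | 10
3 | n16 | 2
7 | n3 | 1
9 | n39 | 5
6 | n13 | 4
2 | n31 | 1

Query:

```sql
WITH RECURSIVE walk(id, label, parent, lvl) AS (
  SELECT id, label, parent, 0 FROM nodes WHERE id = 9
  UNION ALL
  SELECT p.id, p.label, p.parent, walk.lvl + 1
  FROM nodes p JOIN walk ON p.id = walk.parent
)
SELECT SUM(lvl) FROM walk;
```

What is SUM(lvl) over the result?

Base: id=9 (n39), parent=5, lvl 0.
Iteration 1: join on id=5 -> n6 (id 5, parent=2, lvl 1).
Iteration 2: join on id=2 -> n31 (id 2, parent=1, lvl 2).
Iteration 3: join on id=1 -> n38 (id 1, parent=NULL, lvl 3).
Iteration 4: parent is NULL; no match; recursion stops.
SUM(lvl) = 0 + 1 + 2 + 3 = 6.

6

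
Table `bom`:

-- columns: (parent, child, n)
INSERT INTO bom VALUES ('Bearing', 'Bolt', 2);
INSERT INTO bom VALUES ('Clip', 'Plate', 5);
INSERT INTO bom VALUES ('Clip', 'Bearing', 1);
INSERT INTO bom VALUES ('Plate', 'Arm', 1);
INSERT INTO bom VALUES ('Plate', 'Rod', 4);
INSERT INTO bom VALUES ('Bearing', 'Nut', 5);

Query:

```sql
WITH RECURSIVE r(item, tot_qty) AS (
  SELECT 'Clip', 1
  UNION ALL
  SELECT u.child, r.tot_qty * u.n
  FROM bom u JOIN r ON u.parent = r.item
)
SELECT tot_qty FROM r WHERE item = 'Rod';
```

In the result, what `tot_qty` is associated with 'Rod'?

Base: (Clip, tot_qty=1).
Iteration 1: components of {Clip} -> Bearing = 1*1 = 1, Plate = 1*5 = 5.
Iteration 2: components of {Bearing,Plate} -> Arm = 5*1 = 5, Bolt = 1*2 = 2, Nut = 1*5 = 5, Rod = 5*4 = 20.
Iteration 3: no further components; recursion stops.

20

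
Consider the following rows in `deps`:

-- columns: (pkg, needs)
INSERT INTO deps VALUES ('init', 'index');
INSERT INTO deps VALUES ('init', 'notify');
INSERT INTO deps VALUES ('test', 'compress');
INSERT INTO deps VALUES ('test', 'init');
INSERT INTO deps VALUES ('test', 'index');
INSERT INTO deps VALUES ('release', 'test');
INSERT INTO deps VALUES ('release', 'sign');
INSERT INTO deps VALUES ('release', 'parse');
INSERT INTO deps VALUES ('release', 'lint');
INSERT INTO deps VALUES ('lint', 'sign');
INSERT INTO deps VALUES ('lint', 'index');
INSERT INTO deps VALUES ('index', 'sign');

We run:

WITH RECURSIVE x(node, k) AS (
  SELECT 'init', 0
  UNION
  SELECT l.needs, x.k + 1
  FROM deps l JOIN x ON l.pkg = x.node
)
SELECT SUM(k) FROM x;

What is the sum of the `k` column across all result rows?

Base: (init, k=0).
Iteration 1: edges from {init} -> (index, k=1), (notify, k=1).
Iteration 2: edges from {index,notify} -> (sign, k=2).
Iteration 3: no outgoing edges from {sign}; recursion stops.
SUM(k) = 0 + 1 + 1 + 2 = 4.

4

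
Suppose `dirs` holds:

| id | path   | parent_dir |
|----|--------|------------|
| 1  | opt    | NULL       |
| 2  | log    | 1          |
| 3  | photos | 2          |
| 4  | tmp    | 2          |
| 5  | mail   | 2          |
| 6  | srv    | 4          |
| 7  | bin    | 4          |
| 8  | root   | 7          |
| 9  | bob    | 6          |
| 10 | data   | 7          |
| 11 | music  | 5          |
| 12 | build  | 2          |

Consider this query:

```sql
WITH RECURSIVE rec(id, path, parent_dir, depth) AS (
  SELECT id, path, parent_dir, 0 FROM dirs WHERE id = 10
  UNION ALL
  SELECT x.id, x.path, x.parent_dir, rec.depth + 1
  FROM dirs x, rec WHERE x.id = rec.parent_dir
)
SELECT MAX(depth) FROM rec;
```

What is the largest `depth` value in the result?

Base: id=10 (data), parent_dir=7, depth 0.
Iteration 1: join on id=7 -> bin (id 7, parent_dir=4, depth 1).
Iteration 2: join on id=4 -> tmp (id 4, parent_dir=2, depth 2).
Iteration 3: join on id=2 -> log (id 2, parent_dir=1, depth 3).
Iteration 4: join on id=1 -> opt (id 1, parent_dir=NULL, depth 4).
Iteration 5: parent_dir is NULL; no match; recursion stops.
depth values: 0, 1, 2, 3, 4; the maximum is 4.

4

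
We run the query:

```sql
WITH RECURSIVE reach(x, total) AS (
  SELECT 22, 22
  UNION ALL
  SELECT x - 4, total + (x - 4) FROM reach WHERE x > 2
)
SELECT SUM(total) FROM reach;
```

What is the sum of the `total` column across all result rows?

322

Base: x=22, total=22.
Iteration 1: 22 > 2 holds -> x = 22 - 4 = 18, total = 22 + 18 = 40.
Iteration 2: 18 > 2 holds -> x = 18 - 4 = 14, total = 40 + 14 = 54.
Iteration 3: 14 > 2 holds -> x = 14 - 4 = 10, total = 54 + 10 = 64.
Iteration 4: 10 > 2 holds -> x = 10 - 4 = 6, total = 64 + 6 = 70.
Iteration 5: 6 > 2 holds -> x = 6 - 4 = 2, total = 70 + 2 = 72.
Iteration 6: 2 > 2 fails; recursion stops.
SUM(total) = 22 + 40 + 54 + 64 + 70 + 72 = 322.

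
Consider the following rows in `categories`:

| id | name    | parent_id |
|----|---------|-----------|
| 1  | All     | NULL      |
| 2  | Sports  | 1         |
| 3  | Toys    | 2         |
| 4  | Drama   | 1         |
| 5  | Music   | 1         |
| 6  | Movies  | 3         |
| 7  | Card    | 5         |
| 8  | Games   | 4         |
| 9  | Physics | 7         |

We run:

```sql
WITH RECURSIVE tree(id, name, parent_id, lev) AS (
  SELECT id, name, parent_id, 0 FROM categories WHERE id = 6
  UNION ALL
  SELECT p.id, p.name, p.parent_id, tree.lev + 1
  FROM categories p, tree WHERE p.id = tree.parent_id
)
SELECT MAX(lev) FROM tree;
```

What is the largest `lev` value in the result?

3

Base: id=6 (Movies), parent_id=3, lev 0.
Iteration 1: join on id=3 -> Toys (id 3, parent_id=2, lev 1).
Iteration 2: join on id=2 -> Sports (id 2, parent_id=1, lev 2).
Iteration 3: join on id=1 -> All (id 1, parent_id=NULL, lev 3).
Iteration 4: parent_id is NULL; no match; recursion stops.
lev values: 0, 1, 2, 3; the maximum is 3.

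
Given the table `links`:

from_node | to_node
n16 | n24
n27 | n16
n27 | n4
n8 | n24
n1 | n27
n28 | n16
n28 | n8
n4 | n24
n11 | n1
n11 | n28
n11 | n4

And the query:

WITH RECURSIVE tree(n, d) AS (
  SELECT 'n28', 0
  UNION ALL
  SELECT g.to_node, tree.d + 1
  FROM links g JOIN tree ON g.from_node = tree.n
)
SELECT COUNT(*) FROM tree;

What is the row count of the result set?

5

Base: (n28, d=0).
Iteration 1: edges from {n28} -> (n16, d=1), (n8, d=1).
Iteration 2: edges from {n16,n8} -> (n24, d=2) x2. [UNION ALL keeps all 2 new rows, including repeats]
Iteration 3: no outgoing edges from {n24}; recursion stops.
Total rows emitted: 5.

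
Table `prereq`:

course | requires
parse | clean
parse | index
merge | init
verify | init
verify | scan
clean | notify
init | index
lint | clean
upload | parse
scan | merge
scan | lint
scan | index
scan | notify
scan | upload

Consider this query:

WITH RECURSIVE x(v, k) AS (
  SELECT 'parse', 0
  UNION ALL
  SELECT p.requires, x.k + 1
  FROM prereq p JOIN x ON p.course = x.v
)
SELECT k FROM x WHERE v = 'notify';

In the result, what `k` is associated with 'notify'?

Base: (parse, k=0).
Iteration 1: edges from {parse} -> (clean, k=1), (index, k=1).
Iteration 2: edges from {clean,index} -> (notify, k=2).
Iteration 3: no outgoing edges from {notify}; recursion stops.

2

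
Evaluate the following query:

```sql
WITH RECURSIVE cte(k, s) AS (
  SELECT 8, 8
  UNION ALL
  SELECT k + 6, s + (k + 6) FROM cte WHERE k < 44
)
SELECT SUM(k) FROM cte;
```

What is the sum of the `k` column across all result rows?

182

Base: k=8, s=8.
Iteration 1: 8 < 44 holds -> k = 8 + 6 = 14, s = 8 + 14 = 22.
Iteration 2: 14 < 44 holds -> k = 14 + 6 = 20, s = 22 + 20 = 42.
Iteration 3: 20 < 44 holds -> k = 20 + 6 = 26, s = 42 + 26 = 68.
Iteration 4: 26 < 44 holds -> k = 26 + 6 = 32, s = 68 + 32 = 100.
Iteration 5: 32 < 44 holds -> k = 32 + 6 = 38, s = 100 + 38 = 138.
Iteration 6: 38 < 44 holds -> k = 38 + 6 = 44, s = 138 + 44 = 182.
Iteration 7: 44 < 44 fails; recursion stops.
SUM(k) = 8 + 14 + 20 + 26 + 32 + 38 + 44 = 182.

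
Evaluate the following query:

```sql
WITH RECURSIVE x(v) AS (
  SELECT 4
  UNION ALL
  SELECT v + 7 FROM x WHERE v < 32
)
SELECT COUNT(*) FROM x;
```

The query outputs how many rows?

Base: v=4.
Iteration 1: 4 < 32 holds -> v = 4 + 7 = 11.
Iteration 2: 11 < 32 holds -> v = 11 + 7 = 18.
Iteration 3: 18 < 32 holds -> v = 18 + 7 = 25.
Iteration 4: 25 < 32 holds -> v = 25 + 7 = 32.
Iteration 5: 32 < 32 fails; recursion stops.
Total rows emitted: 5.

5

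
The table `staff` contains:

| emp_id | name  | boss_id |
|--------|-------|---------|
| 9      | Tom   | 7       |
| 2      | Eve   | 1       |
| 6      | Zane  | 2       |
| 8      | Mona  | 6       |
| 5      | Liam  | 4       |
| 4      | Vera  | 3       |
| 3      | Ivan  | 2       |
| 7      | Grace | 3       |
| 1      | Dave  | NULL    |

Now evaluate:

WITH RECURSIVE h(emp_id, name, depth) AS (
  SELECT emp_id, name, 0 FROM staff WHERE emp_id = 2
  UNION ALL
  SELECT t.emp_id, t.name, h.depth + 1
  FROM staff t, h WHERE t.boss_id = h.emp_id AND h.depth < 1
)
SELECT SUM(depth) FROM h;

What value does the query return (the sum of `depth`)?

Base: emp_id=2 (Eve) at depth 0.
Iteration 1: rows with boss_id in {2} -> Ivan (id 3, depth 1), Zane (id 6, depth 1).
Iteration 2: depth < 1 fails for all current rows; recursion stops.
SUM(depth) = 0 + 1 + 1 = 2.

2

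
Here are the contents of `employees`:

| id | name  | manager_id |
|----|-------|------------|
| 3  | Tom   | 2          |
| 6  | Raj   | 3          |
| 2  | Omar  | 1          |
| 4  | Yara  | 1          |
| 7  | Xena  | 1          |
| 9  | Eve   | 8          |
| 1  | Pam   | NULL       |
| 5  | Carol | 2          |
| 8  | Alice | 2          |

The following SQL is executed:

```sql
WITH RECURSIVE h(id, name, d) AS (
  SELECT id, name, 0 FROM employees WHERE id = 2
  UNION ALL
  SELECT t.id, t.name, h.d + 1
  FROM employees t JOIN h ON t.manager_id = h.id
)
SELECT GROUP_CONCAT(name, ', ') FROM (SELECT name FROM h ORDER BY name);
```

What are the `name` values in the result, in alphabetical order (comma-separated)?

Base: id=2 (Omar) at d 0.
Iteration 1: rows with manager_id in {2} -> Tom (id 3, d 1), Carol (id 5, d 1), Alice (id 8, d 1).
Iteration 2: rows with manager_id in {3,5,8} -> Raj (id 6, d 2), Eve (id 9, d 2).
Iteration 3: no rows with manager_id in {6,9}; recursion stops.

Alice, Carol, Eve, Omar, Raj, Tom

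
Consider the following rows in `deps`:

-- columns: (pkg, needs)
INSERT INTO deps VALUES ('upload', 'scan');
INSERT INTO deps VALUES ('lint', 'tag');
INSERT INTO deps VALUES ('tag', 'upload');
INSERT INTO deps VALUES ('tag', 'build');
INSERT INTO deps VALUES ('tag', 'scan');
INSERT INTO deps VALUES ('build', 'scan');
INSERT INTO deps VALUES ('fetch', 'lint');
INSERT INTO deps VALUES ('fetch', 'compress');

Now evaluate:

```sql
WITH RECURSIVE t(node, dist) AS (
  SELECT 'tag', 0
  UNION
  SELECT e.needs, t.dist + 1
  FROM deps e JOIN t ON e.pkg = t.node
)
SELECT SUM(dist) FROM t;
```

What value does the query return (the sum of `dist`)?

Base: (tag, dist=0).
Iteration 1: edges from {tag} -> (build, dist=1), (scan, dist=1), (upload, dist=1).
Iteration 2: edges from {build,scan,upload} -> (scan, dist=2). [UNION drops 1 duplicate row(s)]
Iteration 3: no outgoing edges from {scan}; recursion stops.
SUM(dist) = 0 + 1 + 1 + 1 + 2 = 5.

5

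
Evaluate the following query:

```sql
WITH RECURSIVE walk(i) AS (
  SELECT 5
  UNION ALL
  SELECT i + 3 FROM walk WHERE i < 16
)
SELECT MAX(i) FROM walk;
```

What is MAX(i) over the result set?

17

Base: i=5.
Iteration 1: 5 < 16 holds -> i = 5 + 3 = 8.
Iteration 2: 8 < 16 holds -> i = 8 + 3 = 11.
Iteration 3: 11 < 16 holds -> i = 11 + 3 = 14.
Iteration 4: 14 < 16 holds -> i = 14 + 3 = 17.
Iteration 5: 17 < 16 fails; recursion stops.
i values: 5, 8, 11, 14, 17; the maximum is 17.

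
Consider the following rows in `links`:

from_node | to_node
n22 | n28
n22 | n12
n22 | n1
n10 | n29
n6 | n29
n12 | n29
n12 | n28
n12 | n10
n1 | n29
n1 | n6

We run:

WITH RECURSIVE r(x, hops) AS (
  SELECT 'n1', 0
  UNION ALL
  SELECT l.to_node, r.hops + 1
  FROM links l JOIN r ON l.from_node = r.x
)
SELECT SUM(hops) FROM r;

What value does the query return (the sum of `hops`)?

Base: (n1, hops=0).
Iteration 1: edges from {n1} -> (n29, hops=1), (n6, hops=1).
Iteration 2: edges from {n29,n6} -> (n29, hops=2).
Iteration 3: no outgoing edges from {n29}; recursion stops.
SUM(hops) = 0 + 1 + 1 + 2 = 4.

4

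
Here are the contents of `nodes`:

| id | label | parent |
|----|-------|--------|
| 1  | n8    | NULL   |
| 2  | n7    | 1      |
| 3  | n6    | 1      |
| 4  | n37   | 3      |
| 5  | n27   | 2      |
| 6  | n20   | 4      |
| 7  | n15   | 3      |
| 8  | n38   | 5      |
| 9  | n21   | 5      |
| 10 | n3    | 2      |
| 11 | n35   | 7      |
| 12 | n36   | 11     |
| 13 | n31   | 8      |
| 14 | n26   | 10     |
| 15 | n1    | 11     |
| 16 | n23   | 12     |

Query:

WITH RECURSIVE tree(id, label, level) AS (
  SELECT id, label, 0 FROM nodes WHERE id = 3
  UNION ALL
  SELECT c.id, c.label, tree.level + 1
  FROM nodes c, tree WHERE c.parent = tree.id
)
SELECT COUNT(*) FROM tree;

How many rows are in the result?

Base: id=3 (n6) at level 0.
Iteration 1: rows with parent in {3} -> n37 (id 4, level 1), n15 (id 7, level 1).
Iteration 2: rows with parent in {4,7} -> n20 (id 6, level 2), n35 (id 11, level 2).
Iteration 3: rows with parent in {6,11} -> n36 (id 12, level 3), n1 (id 15, level 3).
Iteration 4: rows with parent in {12,15} -> n23 (id 16, level 4).
Iteration 5: no rows with parent in {16}; recursion stops.
Total rows emitted: 8.

8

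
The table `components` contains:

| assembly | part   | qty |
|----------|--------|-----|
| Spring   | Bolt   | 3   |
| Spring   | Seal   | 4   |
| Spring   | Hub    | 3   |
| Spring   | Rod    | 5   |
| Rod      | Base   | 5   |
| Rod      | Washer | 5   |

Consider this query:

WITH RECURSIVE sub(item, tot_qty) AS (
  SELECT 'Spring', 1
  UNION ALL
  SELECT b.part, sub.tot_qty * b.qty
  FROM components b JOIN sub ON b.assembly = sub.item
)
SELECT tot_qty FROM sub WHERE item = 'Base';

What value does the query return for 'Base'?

Base: (Spring, tot_qty=1).
Iteration 1: components of {Spring} -> Bolt = 1*3 = 3, Hub = 1*3 = 3, Rod = 1*5 = 5, Seal = 1*4 = 4.
Iteration 2: components of {Bolt,Hub,Rod,Seal} -> Base = 5*5 = 25, Washer = 5*5 = 25.
Iteration 3: no further components; recursion stops.

25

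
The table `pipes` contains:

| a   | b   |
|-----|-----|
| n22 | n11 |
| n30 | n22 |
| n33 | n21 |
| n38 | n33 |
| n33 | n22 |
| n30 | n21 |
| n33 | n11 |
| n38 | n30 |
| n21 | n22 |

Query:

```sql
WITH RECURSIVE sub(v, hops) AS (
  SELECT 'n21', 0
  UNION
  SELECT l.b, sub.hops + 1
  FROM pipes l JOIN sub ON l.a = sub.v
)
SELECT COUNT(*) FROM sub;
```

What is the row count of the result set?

3

Base: (n21, hops=0).
Iteration 1: edges from {n21} -> (n22, hops=1).
Iteration 2: edges from {n22} -> (n11, hops=2).
Iteration 3: no outgoing edges from {n11}; recursion stops.
Total rows emitted: 3.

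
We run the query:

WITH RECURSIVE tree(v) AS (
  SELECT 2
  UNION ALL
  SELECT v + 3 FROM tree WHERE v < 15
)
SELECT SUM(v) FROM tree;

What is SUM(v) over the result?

57

Base: v=2.
Iteration 1: 2 < 15 holds -> v = 2 + 3 = 5.
Iteration 2: 5 < 15 holds -> v = 5 + 3 = 8.
Iteration 3: 8 < 15 holds -> v = 8 + 3 = 11.
Iteration 4: 11 < 15 holds -> v = 11 + 3 = 14.
Iteration 5: 14 < 15 holds -> v = 14 + 3 = 17.
Iteration 6: 17 < 15 fails; recursion stops.
SUM(v) = 2 + 5 + 8 + 11 + 14 + 17 = 57.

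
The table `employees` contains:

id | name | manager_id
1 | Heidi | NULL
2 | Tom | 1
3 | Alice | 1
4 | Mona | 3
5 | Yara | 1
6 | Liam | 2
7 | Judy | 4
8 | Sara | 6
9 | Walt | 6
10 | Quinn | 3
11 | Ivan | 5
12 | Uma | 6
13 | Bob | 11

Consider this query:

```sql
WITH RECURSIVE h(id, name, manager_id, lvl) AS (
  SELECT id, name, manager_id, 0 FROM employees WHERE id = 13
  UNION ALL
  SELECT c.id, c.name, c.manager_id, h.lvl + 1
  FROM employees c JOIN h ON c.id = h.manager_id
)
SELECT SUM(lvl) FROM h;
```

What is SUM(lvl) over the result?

Base: id=13 (Bob), manager_id=11, lvl 0.
Iteration 1: join on id=11 -> Ivan (id 11, manager_id=5, lvl 1).
Iteration 2: join on id=5 -> Yara (id 5, manager_id=1, lvl 2).
Iteration 3: join on id=1 -> Heidi (id 1, manager_id=NULL, lvl 3).
Iteration 4: manager_id is NULL; no match; recursion stops.
SUM(lvl) = 0 + 1 + 2 + 3 = 6.

6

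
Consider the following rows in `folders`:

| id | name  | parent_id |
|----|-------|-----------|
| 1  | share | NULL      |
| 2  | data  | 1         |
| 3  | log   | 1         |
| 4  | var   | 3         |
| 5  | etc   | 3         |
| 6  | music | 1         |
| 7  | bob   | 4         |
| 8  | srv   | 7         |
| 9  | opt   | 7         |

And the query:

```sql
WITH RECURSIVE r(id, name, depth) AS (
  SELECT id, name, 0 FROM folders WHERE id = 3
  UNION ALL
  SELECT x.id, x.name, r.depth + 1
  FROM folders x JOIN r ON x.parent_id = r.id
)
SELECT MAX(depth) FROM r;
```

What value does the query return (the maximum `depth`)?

3

Base: id=3 (log) at depth 0.
Iteration 1: rows with parent_id in {3} -> var (id 4, depth 1), etc (id 5, depth 1).
Iteration 2: rows with parent_id in {4,5} -> bob (id 7, depth 2).
Iteration 3: rows with parent_id in {7} -> srv (id 8, depth 3), opt (id 9, depth 3).
Iteration 4: no rows with parent_id in {8,9}; recursion stops.
depth values: 0, 1, 1, 2, 3, 3; the maximum is 3.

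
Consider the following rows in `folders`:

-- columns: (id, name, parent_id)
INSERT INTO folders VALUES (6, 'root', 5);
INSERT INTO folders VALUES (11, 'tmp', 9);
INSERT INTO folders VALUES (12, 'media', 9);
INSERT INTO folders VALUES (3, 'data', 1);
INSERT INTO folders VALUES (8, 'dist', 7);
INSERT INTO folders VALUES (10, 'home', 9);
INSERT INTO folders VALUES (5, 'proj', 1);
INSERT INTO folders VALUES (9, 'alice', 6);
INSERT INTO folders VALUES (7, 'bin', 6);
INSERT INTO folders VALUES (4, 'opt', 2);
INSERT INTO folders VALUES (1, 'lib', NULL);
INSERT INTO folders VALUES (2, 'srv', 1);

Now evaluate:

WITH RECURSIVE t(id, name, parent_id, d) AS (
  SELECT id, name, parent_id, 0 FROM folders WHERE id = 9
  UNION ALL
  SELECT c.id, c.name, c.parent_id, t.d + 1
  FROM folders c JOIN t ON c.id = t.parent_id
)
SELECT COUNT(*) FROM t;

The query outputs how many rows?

4

Base: id=9 (alice), parent_id=6, d 0.
Iteration 1: join on id=6 -> root (id 6, parent_id=5, d 1).
Iteration 2: join on id=5 -> proj (id 5, parent_id=1, d 2).
Iteration 3: join on id=1 -> lib (id 1, parent_id=NULL, d 3).
Iteration 4: parent_id is NULL; no match; recursion stops.
Total rows emitted: 4.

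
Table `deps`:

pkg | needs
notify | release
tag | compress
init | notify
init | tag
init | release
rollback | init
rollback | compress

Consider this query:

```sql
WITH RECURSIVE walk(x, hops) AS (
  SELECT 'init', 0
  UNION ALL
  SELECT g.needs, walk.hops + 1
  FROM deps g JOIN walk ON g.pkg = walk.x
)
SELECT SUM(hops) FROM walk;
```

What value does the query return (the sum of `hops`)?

7

Base: (init, hops=0).
Iteration 1: edges from {init} -> (notify, hops=1), (release, hops=1), (tag, hops=1).
Iteration 2: edges from {notify,release,tag} -> (compress, hops=2), (release, hops=2).
Iteration 3: no outgoing edges from {compress,release}; recursion stops.
SUM(hops) = 0 + 1 + 1 + 1 + 2 + 2 = 7.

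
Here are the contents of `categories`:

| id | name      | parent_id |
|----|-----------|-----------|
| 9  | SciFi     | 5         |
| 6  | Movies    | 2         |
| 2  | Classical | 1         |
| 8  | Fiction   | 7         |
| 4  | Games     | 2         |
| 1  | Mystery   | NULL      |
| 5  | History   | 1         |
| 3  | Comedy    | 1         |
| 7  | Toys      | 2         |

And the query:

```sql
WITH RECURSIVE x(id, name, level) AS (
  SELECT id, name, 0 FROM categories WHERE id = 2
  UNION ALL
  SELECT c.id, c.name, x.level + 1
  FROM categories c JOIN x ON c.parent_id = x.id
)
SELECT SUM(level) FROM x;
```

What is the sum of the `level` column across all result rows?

Base: id=2 (Classical) at level 0.
Iteration 1: rows with parent_id in {2} -> Games (id 4, level 1), Movies (id 6, level 1), Toys (id 7, level 1).
Iteration 2: rows with parent_id in {4,6,7} -> Fiction (id 8, level 2).
Iteration 3: no rows with parent_id in {8}; recursion stops.
SUM(level) = 0 + 1 + 1 + 1 + 2 = 5.

5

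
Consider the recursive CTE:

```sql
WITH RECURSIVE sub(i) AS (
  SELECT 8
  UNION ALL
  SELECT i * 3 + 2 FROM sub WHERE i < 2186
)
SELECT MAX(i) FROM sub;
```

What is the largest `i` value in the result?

Base: i=8.
Iteration 1: 8 < 2186 holds -> i = 8 * 3 + 2 = 26.
Iteration 2: 26 < 2186 holds -> i = 26 * 3 + 2 = 80.
Iteration 3: 80 < 2186 holds -> i = 80 * 3 + 2 = 242.
Iteration 4: 242 < 2186 holds -> i = 242 * 3 + 2 = 728.
Iteration 5: 728 < 2186 holds -> i = 728 * 3 + 2 = 2186.
Iteration 6: 2186 < 2186 fails; recursion stops.
i values: 8, 26, 80, 242, 728, 2186; the maximum is 2186.

2186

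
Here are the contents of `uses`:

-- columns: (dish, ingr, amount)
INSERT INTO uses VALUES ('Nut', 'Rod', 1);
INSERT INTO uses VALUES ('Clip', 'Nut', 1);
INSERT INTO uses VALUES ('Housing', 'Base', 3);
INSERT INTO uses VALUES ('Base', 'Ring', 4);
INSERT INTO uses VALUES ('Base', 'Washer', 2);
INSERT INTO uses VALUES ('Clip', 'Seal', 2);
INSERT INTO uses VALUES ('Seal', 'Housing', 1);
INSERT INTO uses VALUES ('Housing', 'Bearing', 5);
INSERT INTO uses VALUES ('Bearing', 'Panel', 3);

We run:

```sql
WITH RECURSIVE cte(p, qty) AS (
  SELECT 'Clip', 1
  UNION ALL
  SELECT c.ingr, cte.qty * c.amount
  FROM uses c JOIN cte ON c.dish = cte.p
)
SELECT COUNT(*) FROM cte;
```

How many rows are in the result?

Base: (Clip, qty=1).
Iteration 1: components of {Clip} -> Nut = 1*1 = 1, Seal = 1*2 = 2.
Iteration 2: components of {Nut,Seal} -> Housing = 2*1 = 2, Rod = 1*1 = 1.
Iteration 3: components of {Housing,Rod} -> Base = 2*3 = 6, Bearing = 2*5 = 10.
Iteration 4: components of {Base,Bearing} -> Panel = 10*3 = 30, Ring = 6*4 = 24, Washer = 6*2 = 12.
Iteration 5: no further components; recursion stops.
Total rows emitted: 10.

10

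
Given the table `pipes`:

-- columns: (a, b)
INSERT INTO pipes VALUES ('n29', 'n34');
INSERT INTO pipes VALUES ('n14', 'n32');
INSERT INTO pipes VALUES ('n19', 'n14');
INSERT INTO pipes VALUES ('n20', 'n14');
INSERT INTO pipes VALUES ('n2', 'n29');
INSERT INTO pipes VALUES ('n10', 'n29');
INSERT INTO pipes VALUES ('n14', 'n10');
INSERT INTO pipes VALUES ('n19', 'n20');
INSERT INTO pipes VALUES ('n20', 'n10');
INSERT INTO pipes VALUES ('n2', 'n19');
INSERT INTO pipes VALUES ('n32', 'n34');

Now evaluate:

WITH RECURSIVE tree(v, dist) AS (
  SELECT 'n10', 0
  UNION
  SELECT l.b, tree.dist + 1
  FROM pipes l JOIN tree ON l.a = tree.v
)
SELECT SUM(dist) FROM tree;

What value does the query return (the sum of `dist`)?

3

Base: (n10, dist=0).
Iteration 1: edges from {n10} -> (n29, dist=1).
Iteration 2: edges from {n29} -> (n34, dist=2).
Iteration 3: no outgoing edges from {n34}; recursion stops.
SUM(dist) = 0 + 1 + 2 = 3.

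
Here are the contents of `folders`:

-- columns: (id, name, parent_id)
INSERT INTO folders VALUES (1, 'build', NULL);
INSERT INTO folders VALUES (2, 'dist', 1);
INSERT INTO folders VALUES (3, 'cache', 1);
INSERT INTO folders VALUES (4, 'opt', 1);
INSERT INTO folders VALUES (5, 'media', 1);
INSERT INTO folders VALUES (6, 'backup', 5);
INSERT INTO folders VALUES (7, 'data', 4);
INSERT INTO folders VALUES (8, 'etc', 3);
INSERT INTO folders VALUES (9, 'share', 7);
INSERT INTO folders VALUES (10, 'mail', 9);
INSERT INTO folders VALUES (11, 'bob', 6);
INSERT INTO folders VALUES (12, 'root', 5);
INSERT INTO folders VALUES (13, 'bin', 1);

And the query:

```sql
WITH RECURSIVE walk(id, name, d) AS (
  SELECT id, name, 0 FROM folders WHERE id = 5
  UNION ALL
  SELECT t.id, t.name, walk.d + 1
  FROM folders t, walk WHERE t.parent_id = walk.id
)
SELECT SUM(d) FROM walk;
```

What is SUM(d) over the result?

4

Base: id=5 (media) at d 0.
Iteration 1: rows with parent_id in {5} -> backup (id 6, d 1), root (id 12, d 1).
Iteration 2: rows with parent_id in {6,12} -> bob (id 11, d 2).
Iteration 3: no rows with parent_id in {11}; recursion stops.
SUM(d) = 0 + 1 + 1 + 2 = 4.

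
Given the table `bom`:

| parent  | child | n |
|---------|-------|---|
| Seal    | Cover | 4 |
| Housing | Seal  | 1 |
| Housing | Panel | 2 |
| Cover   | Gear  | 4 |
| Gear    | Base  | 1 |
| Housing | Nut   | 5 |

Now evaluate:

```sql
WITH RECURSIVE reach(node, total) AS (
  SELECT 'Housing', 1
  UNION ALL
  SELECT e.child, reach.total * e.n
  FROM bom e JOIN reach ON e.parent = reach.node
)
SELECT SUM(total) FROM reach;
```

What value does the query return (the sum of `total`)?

45

Base: (Housing, total=1).
Iteration 1: components of {Housing} -> Nut = 1*5 = 5, Panel = 1*2 = 2, Seal = 1*1 = 1.
Iteration 2: components of {Nut,Panel,Seal} -> Cover = 1*4 = 4.
Iteration 3: components of {Cover} -> Gear = 4*4 = 16.
Iteration 4: components of {Gear} -> Base = 16*1 = 16.
Iteration 5: no further components; recursion stops.
SUM(total) = 1 + 5 + 1 + 2 + 4 + 16 + 16 = 45.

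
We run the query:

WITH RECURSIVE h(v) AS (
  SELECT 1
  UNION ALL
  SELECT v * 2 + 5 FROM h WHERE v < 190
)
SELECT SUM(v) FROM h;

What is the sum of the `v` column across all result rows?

727

Base: v=1.
Iteration 1: 1 < 190 holds -> v = 1 * 2 + 5 = 7.
Iteration 2: 7 < 190 holds -> v = 7 * 2 + 5 = 19.
Iteration 3: 19 < 190 holds -> v = 19 * 2 + 5 = 43.
Iteration 4: 43 < 190 holds -> v = 43 * 2 + 5 = 91.
Iteration 5: 91 < 190 holds -> v = 91 * 2 + 5 = 187.
Iteration 6: 187 < 190 holds -> v = 187 * 2 + 5 = 379.
Iteration 7: 379 < 190 fails; recursion stops.
SUM(v) = 1 + 7 + 19 + 43 + 91 + 187 + 379 = 727.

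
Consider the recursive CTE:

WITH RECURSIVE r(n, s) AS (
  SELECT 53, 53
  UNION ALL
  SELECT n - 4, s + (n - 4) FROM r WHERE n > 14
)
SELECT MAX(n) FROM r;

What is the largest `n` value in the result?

53

Base: n=53, s=53.
Iteration 1: 53 > 14 holds -> n = 53 - 4 = 49, s = 53 + 49 = 102.
Iteration 2: 49 > 14 holds -> n = 49 - 4 = 45, s = 102 + 45 = 147.
Iteration 3: 45 > 14 holds -> n = 45 - 4 = 41, s = 147 + 41 = 188.
Iteration 4: 41 > 14 holds -> n = 41 - 4 = 37, s = 188 + 37 = 225.
Iteration 5: 37 > 14 holds -> n = 37 - 4 = 33, s = 225 + 33 = 258.
Iteration 6: 33 > 14 holds -> n = 33 - 4 = 29, s = 258 + 29 = 287.
Iteration 7: 29 > 14 holds -> n = 29 - 4 = 25, s = 287 + 25 = 312.
Iteration 8: 25 > 14 holds -> n = 25 - 4 = 21, s = 312 + 21 = 333.
Iteration 9: 21 > 14 holds -> n = 21 - 4 = 17, s = 333 + 17 = 350.
Iteration 10: 17 > 14 holds -> n = 17 - 4 = 13, s = 350 + 13 = 363.
Iteration 11: 13 > 14 fails; recursion stops.
n values: 53, 49, 45, 41, 37, 33, 29, 25, 21, 17, 13; the maximum is 53.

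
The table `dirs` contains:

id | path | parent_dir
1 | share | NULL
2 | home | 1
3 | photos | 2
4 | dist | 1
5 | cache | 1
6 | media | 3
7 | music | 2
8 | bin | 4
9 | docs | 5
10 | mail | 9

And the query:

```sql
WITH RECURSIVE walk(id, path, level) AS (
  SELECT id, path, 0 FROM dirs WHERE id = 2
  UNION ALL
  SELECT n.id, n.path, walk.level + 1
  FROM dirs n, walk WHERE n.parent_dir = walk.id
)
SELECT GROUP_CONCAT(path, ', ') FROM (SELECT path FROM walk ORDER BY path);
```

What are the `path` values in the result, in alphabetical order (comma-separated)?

home, media, music, photos

Base: id=2 (home) at level 0.
Iteration 1: rows with parent_dir in {2} -> photos (id 3, level 1), music (id 7, level 1).
Iteration 2: rows with parent_dir in {3,7} -> media (id 6, level 2).
Iteration 3: no rows with parent_dir in {6}; recursion stops.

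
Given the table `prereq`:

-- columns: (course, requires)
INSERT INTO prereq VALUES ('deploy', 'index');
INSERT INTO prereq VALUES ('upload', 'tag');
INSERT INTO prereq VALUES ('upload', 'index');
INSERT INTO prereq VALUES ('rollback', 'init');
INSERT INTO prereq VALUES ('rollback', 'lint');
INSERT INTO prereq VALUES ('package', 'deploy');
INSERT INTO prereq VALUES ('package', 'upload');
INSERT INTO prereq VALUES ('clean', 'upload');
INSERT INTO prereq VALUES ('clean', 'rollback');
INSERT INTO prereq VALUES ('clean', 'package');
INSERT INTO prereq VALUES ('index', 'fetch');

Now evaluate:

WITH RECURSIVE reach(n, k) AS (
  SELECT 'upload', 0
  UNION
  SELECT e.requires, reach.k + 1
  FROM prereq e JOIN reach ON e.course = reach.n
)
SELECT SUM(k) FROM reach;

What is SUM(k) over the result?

4

Base: (upload, k=0).
Iteration 1: edges from {upload} -> (index, k=1), (tag, k=1).
Iteration 2: edges from {index,tag} -> (fetch, k=2).
Iteration 3: no outgoing edges from {fetch}; recursion stops.
SUM(k) = 0 + 1 + 1 + 2 = 4.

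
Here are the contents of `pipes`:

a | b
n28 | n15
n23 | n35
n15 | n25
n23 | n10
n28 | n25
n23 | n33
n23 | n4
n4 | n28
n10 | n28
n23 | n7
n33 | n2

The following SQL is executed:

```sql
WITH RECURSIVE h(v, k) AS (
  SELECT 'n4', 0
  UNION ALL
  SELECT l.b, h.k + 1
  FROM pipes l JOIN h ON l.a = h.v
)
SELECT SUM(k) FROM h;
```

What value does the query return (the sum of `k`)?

Base: (n4, k=0).
Iteration 1: edges from {n4} -> (n28, k=1).
Iteration 2: edges from {n28} -> (n15, k=2), (n25, k=2).
Iteration 3: edges from {n15,n25} -> (n25, k=3).
Iteration 4: no outgoing edges from {n25}; recursion stops.
SUM(k) = 0 + 1 + 2 + 2 + 3 = 8.

8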